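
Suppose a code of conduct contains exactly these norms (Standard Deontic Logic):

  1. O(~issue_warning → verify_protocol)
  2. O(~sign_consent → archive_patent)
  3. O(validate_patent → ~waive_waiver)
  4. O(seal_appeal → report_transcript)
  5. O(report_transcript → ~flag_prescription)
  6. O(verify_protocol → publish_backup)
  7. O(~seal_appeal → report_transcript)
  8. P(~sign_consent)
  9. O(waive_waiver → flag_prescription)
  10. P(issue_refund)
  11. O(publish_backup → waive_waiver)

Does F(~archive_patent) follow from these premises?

Premise 2 is O(~sign_consent → archive_patent), but O(~sign_consent) is not derivable from the premises (the permission P(~sign_consent) asserts only ~O(sign_consent), not O(~sign_consent)), so it does not yield O(archive_patent).
No other premise forces O(archive_patent). An ideal world satisfying every premise can still have ~archive_patent true, so F(~archive_patent) is not derivable.

No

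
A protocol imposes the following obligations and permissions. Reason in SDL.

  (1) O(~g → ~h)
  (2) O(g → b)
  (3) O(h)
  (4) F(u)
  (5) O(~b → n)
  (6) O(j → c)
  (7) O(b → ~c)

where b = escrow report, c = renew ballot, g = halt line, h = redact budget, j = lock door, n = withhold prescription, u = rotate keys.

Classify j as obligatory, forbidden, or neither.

Forbidden

From premise 3 we have O(h).
Premise 1 is O(~g → ~h); contrapositively O(h → g). Since O(h) holds, K gives O(g).
Applying K to premise 2 (O(g → b)) and O(g) yields O(b).
Premise 7 is O(b → ~c); since O(b), deontic closure gives O(~c).
The contrapositive of premise 6 (O(j → c)) is O(~c → ~j), and O(~c) is already established, so O(~j).
Premises 4, 5 do not contribute to this derivation.
Thus O(~j), which is F(j): j is forbidden.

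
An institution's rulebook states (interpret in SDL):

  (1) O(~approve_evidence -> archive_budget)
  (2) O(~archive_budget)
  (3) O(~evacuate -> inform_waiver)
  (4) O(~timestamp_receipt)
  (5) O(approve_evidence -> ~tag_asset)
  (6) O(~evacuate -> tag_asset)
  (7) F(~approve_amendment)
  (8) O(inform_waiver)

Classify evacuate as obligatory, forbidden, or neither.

Obligatory

From premise 2 we have O(~archive_budget).
Premise 1, O(~approve_evidence -> archive_budget), contraposes to O(~archive_budget -> approve_evidence); with O(~archive_budget) we get O(approve_evidence).
Applying K to premise 5 (O(approve_evidence -> ~tag_asset)) and O(approve_evidence) yields O(~tag_asset).
Premise 6, O(~evacuate -> tag_asset), contraposes to O(~tag_asset -> evacuate); with O(~tag_asset) we get O(evacuate).
Premises 3, 4, 7, 8 do not contribute to this derivation.
Hence evacuate is obligatory.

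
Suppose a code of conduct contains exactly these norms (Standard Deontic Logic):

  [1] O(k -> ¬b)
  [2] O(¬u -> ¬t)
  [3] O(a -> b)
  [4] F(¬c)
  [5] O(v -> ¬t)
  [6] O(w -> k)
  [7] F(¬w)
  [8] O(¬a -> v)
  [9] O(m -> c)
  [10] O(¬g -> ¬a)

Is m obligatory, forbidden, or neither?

Premise 9 is O(m -> c); even if O(c) held, inferring O(m) would be affirming the consequent — invalid.
No premise or chain of K-axiom applications forces O(m), and none forces O(¬m). So m is neither obligatory nor forbidden under these norms.

Neither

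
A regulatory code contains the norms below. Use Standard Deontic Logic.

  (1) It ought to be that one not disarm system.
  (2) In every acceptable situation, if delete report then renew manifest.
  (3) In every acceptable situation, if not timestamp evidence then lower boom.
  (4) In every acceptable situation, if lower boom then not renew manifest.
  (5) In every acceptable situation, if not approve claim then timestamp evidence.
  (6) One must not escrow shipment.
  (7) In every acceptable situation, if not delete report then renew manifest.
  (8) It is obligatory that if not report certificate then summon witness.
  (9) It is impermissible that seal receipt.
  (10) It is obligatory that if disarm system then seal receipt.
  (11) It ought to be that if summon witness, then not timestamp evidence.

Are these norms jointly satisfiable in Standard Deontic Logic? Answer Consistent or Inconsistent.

Premise 10 is O(disarm_system → seal_receipt), but O(disarm_system) is not derivable from the premises, so it does not yield O(seal_receipt).
So O(seal_receipt) is not derivable, and the apparent clash with O(¬seal_receipt) does not arise.
A world satisfying every obligation exists (e.g. approve_claim=false, delete_report=false, disarm_system=false, escrow_shipment=false, lower_boom=false, renew_manifest=true, report_certificate=true, seal_receipt=false, summon_witness=false, timestamp_evidence=true); no atom is both obligatory and forbidden, so the set is consistent.

Consistent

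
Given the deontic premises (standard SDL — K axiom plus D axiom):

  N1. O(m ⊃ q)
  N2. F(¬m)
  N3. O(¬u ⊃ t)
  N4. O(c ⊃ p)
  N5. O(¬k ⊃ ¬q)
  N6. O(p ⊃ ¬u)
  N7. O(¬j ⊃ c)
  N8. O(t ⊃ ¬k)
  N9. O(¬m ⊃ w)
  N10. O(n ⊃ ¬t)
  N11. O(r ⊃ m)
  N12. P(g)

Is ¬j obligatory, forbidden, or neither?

Premise 2 is F(¬m), i.e. O(m).
With premise 1, O(m ⊃ q), the K-axiom yields O(q).
The contrapositive of premise 5 (O(¬k ⊃ ¬q)) is O(q ⊃ k), and O(q) is already established, so O(k).
The contrapositive of premise 8 (O(t ⊃ ¬k)) is O(k ⊃ ¬t), and O(k) is already established, so O(¬t).
The contrapositive of premise 3 (O(¬u ⊃ t)) is O(¬t ⊃ u), and O(¬t) is already established, so O(u).
The contrapositive of premise 6 (O(p ⊃ ¬u)) is O(u ⊃ ¬p), and O(u) is already established, so O(¬p).
Premise 4, O(c ⊃ p), contraposes to O(¬p ⊃ ¬c); with O(¬p) we get O(¬c).
The contrapositive of premise 7 (O(¬j ⊃ c)) is O(¬c ⊃ j), and O(¬c) is already established, so O(j).
Premises 9, 10, 11, 12 do not contribute to this derivation.
Thus O(j), which is F(¬j): ¬j is forbidden.

Forbidden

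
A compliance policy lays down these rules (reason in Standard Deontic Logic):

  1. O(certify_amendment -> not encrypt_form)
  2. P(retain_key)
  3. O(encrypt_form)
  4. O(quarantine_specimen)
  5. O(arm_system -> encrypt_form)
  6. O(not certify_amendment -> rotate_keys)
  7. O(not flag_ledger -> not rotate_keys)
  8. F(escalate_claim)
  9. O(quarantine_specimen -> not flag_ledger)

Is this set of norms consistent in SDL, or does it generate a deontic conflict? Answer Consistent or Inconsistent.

Inconsistent

Premise 3 states O(encrypt_form) outright.
Premise 1, O(certify_amendment -> not encrypt_form), contraposes to O(encrypt_form -> not certify_amendment); with O(encrypt_form) we get O(not certify_amendment).
Premise 6 is O(not certify_amendment -> rotate_keys); since O(not certify_amendment), deontic closure gives O(rotate_keys).
Premise 7, O(not flag_ledger -> not rotate_keys), contraposes to O(rotate_keys -> flag_ledger); with O(rotate_keys) we get O(flag_ledger).
Premise 9, O(quarantine_specimen -> not flag_ledger), contraposes to O(flag_ledger -> not quarantine_specimen); with O(flag_ledger) we get O(not quarantine_specimen).
However, premise 4 gives O(quarantine_specimen).
We now have both O(not quarantine_specimen) and O(quarantine_specimen) — quarantine_specimen is simultaneously obligatory and forbidden, violating the D-axiom.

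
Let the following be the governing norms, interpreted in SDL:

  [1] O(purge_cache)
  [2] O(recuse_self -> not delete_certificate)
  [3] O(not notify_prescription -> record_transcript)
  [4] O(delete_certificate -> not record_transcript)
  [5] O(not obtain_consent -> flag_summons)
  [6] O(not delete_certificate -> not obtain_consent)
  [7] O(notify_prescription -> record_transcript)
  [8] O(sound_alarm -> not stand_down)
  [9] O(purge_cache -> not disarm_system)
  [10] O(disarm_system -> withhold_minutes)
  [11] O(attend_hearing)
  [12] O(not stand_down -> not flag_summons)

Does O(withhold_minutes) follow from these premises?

No

Premise 10 is O(disarm_system -> withhold_minutes), but O(disarm_system) is not derivable from the premises, so it does not yield O(withhold_minutes).
No other premise forces O(withhold_minutes). An ideal world satisfying every premise can still have withhold_minutes false, so O(withhold_minutes) is not derivable.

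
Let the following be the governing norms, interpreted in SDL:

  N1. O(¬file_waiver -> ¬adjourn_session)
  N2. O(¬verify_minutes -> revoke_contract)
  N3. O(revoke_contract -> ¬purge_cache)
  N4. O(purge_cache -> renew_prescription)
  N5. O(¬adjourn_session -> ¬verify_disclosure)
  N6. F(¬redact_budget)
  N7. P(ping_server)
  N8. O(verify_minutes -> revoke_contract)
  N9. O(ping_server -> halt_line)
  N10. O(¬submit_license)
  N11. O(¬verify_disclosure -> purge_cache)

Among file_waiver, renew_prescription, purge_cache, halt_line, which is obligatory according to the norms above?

By case analysis on ¬verify_minutes: premise 2 gives O(¬verify_minutes -> revoke_contract) and premise 8 gives O(verify_minutes -> revoke_contract), so O(revoke_contract) either way.
Applying K to premise 3 (O(revoke_contract -> ¬purge_cache)) and O(revoke_contract) yields O(¬purge_cache).
The contrapositive of premise 11 (O(¬verify_disclosure -> purge_cache)) is O(¬purge_cache -> verify_disclosure), and O(¬purge_cache) is already established, so O(verify_disclosure).
Premise 5 is O(¬adjourn_session -> ¬verify_disclosure); contrapositively O(verify_disclosure -> adjourn_session). Since O(verify_disclosure) holds, K gives O(adjourn_session).
Premise 1 is O(¬file_waiver -> ¬adjourn_session); contrapositively O(adjourn_session -> file_waiver). Since O(adjourn_session) holds, K gives O(file_waiver).
So O(file_waiver) holds — file_waiver is obligatory. None of the other listed options is made obligatory by any chain of premises.

file_waiver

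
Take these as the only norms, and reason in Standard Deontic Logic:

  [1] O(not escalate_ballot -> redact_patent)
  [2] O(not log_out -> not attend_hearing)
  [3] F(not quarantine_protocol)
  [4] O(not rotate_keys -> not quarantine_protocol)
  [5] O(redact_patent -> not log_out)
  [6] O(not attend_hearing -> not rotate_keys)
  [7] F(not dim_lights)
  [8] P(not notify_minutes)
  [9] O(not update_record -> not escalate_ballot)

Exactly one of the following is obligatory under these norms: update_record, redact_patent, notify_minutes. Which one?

F(not quarantine_protocol) at premise 3 means O(quarantine_protocol).
Premise 4 is O(not rotate_keys -> not quarantine_protocol); contrapositively O(quarantine_protocol -> rotate_keys). Since O(quarantine_protocol) holds, K gives O(rotate_keys).
The contrapositive of premise 6 (O(not attend_hearing -> not rotate_keys)) is O(rotate_keys -> attend_hearing), and O(rotate_keys) is already established, so O(attend_hearing).
The contrapositive of premise 2 (O(not log_out -> not attend_hearing)) is O(attend_hearing -> log_out), and O(attend_hearing) is already established, so O(log_out).
Premise 5, O(redact_patent -> not log_out), contraposes to O(log_out -> not redact_patent); with O(log_out) we get O(not redact_patent).
The contrapositive of premise 1 (O(not escalate_ballot -> redact_patent)) is O(not redact_patent -> escalate_ballot), and O(not redact_patent) is already established, so O(escalate_ballot).
The contrapositive of premise 9 (O(not update_record -> not escalate_ballot)) is O(escalate_ballot -> update_record), and O(escalate_ballot) is already established, so O(update_record).
So O(update_record) holds — update_record is obligatory. None of the other listed options is made obligatory by any chain of premises.

update_record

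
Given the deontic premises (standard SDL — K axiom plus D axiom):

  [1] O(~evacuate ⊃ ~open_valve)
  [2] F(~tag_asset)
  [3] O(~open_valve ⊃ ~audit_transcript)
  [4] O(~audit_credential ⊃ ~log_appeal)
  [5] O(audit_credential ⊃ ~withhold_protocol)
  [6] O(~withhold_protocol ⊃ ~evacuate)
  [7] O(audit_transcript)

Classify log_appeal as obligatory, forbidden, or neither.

Premise 7 gives O(audit_transcript).
The contrapositive of premise 3 (O(~open_valve ⊃ ~audit_transcript)) is O(audit_transcript ⊃ open_valve), and O(audit_transcript) is already established, so O(open_valve).
The contrapositive of premise 1 (O(~evacuate ⊃ ~open_valve)) is O(open_valve ⊃ evacuate), and O(open_valve) is already established, so O(evacuate).
Premise 6, O(~withhold_protocol ⊃ ~evacuate), contraposes to O(evacuate ⊃ withhold_protocol); with O(evacuate) we get O(withhold_protocol).
Premise 5 is O(audit_credential ⊃ ~withhold_protocol); contrapositively O(withhold_protocol ⊃ ~audit_credential). Since O(withhold_protocol) holds, K gives O(~audit_credential).
With premise 4, O(~audit_credential ⊃ ~log_appeal), the K-axiom yields O(~log_appeal).
Premise 2 does not contribute to this derivation.
Thus O(~log_appeal), which is F(log_appeal): log_appeal is forbidden.

Forbidden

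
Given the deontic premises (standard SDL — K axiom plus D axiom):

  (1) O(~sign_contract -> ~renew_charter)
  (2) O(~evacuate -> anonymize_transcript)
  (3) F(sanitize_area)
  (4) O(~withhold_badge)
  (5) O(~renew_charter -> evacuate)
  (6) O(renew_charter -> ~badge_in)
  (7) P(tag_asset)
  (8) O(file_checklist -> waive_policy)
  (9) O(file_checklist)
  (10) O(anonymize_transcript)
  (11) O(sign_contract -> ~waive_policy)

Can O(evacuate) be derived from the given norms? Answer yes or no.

From premise 9 we have O(file_checklist).
Applying K to premise 8 (O(file_checklist -> waive_policy)) and O(file_checklist) yields O(waive_policy).
Premise 11 is O(sign_contract -> ~waive_policy); contrapositively O(waive_policy -> ~sign_contract). Since O(waive_policy) holds, K gives O(~sign_contract).
Applying K to premise 1 (O(~sign_contract -> ~renew_charter)) and O(~sign_contract) yields O(~renew_charter).
Applying K to premise 5 (O(~renew_charter -> evacuate)) and O(~renew_charter) yields O(evacuate).
Premises 2, 3, 4, 6, 7, 10 do not contribute to this derivation.
So O(evacuate) follows.

Yes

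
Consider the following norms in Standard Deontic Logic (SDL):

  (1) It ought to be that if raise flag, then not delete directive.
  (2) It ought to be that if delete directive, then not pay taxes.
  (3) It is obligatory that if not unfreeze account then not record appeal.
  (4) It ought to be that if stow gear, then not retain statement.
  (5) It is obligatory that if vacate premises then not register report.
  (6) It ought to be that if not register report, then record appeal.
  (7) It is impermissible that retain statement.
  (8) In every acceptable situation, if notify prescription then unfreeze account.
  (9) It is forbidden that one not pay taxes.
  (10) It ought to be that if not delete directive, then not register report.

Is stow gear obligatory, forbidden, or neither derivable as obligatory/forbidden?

Neither

Premise 4 is O(stow_gear → ¬retain_statement); even if O(¬retain_statement) held, inferring O(stow_gear) would be affirming the consequent — invalid.
No premise or chain of K-axiom applications forces O(stow_gear), and none forces O(¬stow_gear). So stow_gear is neither obligatory nor forbidden under these norms.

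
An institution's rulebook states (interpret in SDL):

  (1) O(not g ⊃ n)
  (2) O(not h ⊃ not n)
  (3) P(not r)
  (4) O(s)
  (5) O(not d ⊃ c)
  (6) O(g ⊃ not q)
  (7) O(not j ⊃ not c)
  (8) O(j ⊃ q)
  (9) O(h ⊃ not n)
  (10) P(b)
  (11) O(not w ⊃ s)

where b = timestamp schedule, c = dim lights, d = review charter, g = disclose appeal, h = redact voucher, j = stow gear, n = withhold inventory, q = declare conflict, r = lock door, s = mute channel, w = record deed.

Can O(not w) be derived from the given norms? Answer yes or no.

No

Premise 11 is O(not w ⊃ s); even if O(s) held, inferring O(not w) would be affirming the consequent — invalid.
No other premise forces O(not w). An ideal world satisfying every premise can still have not w false, so O(not w) is not derivable.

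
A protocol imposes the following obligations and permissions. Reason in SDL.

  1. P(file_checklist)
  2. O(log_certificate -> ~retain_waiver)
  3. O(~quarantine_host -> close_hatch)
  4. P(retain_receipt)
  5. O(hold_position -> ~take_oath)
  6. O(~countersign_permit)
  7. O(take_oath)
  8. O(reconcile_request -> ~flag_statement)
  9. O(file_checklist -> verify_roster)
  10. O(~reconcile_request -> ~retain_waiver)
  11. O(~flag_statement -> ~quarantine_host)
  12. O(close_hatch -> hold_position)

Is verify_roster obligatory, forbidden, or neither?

Premise 9 is O(file_checklist -> verify_roster), but O(file_checklist) is not derivable from the premises (the permission P(file_checklist) asserts only ~O(~file_checklist), not O(file_checklist)), so it does not yield O(verify_roster).
No premise or chain of K-axiom applications forces O(verify_roster), and none forces O(~verify_roster). So verify_roster is neither obligatory nor forbidden under these norms.

Neither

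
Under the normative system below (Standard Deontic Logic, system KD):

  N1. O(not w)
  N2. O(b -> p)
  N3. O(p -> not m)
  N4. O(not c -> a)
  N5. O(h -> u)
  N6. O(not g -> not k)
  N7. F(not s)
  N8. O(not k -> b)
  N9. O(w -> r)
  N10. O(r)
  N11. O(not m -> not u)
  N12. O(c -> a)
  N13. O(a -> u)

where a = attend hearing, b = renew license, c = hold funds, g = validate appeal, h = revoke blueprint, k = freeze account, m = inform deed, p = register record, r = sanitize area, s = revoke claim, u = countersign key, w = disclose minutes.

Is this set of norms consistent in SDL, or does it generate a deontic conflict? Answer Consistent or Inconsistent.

Consistent

Premise 9 is O(w -> r); even if O(r) held, inferring O(w) would be affirming the consequent — invalid.
So O(w) is not derivable, and the apparent clash with O(not w) does not arise.
A world satisfying every obligation exists (e.g. a=true, b=false, c=false, g=true, h=false, k=true, m=true, p=false, r=true, s=true, u=true, w=false); no atom is both obligatory and forbidden, so the set is consistent.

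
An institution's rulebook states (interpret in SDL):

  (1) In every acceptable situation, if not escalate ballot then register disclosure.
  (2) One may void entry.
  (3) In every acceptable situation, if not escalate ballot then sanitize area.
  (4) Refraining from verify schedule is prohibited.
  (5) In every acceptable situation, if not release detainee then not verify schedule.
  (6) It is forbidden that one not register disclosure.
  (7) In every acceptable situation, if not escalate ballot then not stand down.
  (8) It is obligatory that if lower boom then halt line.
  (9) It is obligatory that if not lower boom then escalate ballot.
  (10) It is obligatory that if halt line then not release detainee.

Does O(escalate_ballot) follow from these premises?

Yes

Premise 4, F(¬verify_schedule), is equivalent to O(verify_schedule).
Premise 5 is O(¬release_detainee → ¬verify_schedule); contrapositively O(verify_schedule → release_detainee). Since O(verify_schedule) holds, K gives O(release_detainee).
Premise 10 is O(halt_line → ¬release_detainee); contrapositively O(release_detainee → ¬halt_line). Since O(release_detainee) holds, K gives O(¬halt_line).
Premise 8 is O(lower_boom → halt_line); contrapositively O(¬halt_line → ¬lower_boom). Since O(¬halt_line) holds, K gives O(¬lower_boom).
With premise 9, O(¬lower_boom → escalate_ballot), the K-axiom yields O(escalate_ballot).
Premises 1, 2, 3, 6, 7 do not contribute to this derivation.
So O(escalate_ballot) follows.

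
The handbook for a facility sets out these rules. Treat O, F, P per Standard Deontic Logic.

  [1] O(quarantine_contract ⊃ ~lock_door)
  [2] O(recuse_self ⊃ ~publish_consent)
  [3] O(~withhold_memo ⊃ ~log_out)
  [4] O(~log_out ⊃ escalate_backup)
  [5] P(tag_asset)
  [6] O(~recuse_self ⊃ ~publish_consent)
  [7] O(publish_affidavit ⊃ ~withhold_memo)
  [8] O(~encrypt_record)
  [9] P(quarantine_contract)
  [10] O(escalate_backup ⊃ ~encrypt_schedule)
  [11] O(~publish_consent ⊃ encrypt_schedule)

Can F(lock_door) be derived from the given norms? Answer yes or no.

Premise 1 is O(quarantine_contract ⊃ ~lock_door), but O(quarantine_contract) is not derivable from the premises (the permission P(quarantine_contract) asserts only ~O(~quarantine_contract), not O(quarantine_contract)), so it does not yield O(~lock_door).
No other premise forces O(~lock_door). An ideal world satisfying every premise can still have lock_door true, so F(lock_door) is not derivable.

No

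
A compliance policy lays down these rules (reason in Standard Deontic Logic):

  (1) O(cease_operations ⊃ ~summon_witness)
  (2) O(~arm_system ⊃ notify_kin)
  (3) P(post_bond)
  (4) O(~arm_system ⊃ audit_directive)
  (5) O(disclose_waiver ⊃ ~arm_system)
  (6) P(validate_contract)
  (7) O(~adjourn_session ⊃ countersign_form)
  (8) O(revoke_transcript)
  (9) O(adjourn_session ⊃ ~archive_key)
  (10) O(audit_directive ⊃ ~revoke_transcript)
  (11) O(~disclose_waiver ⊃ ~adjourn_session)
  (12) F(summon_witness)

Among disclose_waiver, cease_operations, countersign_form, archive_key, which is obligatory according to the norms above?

Premise 8 gives O(revoke_transcript).
The contrapositive of premise 10 (O(audit_directive ⊃ ~revoke_transcript)) is O(revoke_transcript ⊃ ~audit_directive), and O(revoke_transcript) is already established, so O(~audit_directive).
The contrapositive of premise 4 (O(~arm_system ⊃ audit_directive)) is O(~audit_directive ⊃ arm_system), and O(~audit_directive) is already established, so O(arm_system).
Premise 5, O(disclose_waiver ⊃ ~arm_system), contraposes to O(arm_system ⊃ ~disclose_waiver); with O(arm_system) we get O(~disclose_waiver).
Premise 11 is O(~disclose_waiver ⊃ ~adjourn_session); since O(~disclose_waiver), deontic closure gives O(~adjourn_session).
With premise 7, O(~adjourn_session ⊃ countersign_form), the K-axiom yields O(countersign_form).
So O(countersign_form) holds — countersign_form is obligatory. None of the other listed options is made obligatory by any chain of premises.

countersign_form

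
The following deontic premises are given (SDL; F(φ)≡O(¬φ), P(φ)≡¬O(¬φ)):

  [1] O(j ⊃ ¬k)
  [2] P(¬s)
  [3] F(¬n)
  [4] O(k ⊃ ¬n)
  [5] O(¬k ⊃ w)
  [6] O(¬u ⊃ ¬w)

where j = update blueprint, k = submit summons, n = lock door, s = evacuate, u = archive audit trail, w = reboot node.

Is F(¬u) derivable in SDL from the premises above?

Premise 3, F(¬n), is equivalent to O(n).
The contrapositive of premise 4 (O(k ⊃ ¬n)) is O(n ⊃ ¬k), and O(n) is already established, so O(¬k).
Applying K to premise 5 (O(¬k ⊃ w)) and O(¬k) yields O(w).
Premise 6 is O(¬u ⊃ ¬w); contrapositively O(w ⊃ u). Since O(w) holds, K gives O(u).
Premises 1, 2 do not contribute to this derivation.
So O(u) holds, i.e. F(¬u). The claim follows.

Yes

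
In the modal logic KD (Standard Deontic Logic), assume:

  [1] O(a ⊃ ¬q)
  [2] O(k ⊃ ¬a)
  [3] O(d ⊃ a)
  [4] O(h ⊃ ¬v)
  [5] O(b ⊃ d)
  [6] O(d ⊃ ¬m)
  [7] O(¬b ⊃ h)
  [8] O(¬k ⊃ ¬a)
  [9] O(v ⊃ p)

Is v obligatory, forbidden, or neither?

Forbidden

Premises 2 and 8 cover both cases: O(k ⊃ ¬a) and O(¬k ⊃ ¬a). Since k ∨ ¬k is a tautology, O(¬a) follows.
Premise 3, O(d ⊃ a), contraposes to O(¬a ⊃ ¬d); with O(¬a) we get O(¬d).
Premise 5 is O(b ⊃ d); contrapositively O(¬d ⊃ ¬b). Since O(¬d) holds, K gives O(¬b).
Premise 7 is O(¬b ⊃ h); since O(¬b), deontic closure gives O(h).
With premise 4, O(h ⊃ ¬v), the K-axiom yields O(¬v).
Premises 1, 6, 9 do not contribute to this derivation.
Thus O(¬v), which is F(v): v is forbidden.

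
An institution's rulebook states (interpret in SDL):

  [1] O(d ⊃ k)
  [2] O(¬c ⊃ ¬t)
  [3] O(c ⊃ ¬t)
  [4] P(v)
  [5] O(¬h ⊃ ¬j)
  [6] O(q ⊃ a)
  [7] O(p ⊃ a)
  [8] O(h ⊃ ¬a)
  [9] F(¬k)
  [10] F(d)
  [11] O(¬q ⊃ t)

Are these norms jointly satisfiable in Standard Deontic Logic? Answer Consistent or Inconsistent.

Consistent

Premise 1 is O(d ⊃ k); even if O(k) held, inferring O(d) would be affirming the consequent — invalid.
So O(d) is not derivable, and the apparent clash with O(¬d) does not arise.
A world satisfying every obligation exists (e.g. a=true, c=false, d=false, h=false, j=false, k=true, p=false, q=true, t=false, v=false); no atom is both obligatory and forbidden, so the set is consistent.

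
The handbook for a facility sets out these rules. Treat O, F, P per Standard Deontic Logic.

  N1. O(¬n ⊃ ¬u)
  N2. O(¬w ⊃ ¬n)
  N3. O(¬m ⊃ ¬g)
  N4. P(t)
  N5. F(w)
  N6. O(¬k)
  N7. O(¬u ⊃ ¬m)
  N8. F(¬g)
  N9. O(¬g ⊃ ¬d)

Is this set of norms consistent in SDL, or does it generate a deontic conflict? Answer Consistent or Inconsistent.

F(¬g) at premise 8 means O(g).
Premise 3, O(¬m ⊃ ¬g), contraposes to O(g ⊃ m); with O(g) we get O(m).
Premise 7, O(¬u ⊃ ¬m), contraposes to O(m ⊃ u); with O(m) we get O(u).
The contrapositive of premise 1 (O(¬n ⊃ ¬u)) is O(u ⊃ n), and O(u) is already established, so O(n).
Premise 2 is O(¬w ⊃ ¬n); contrapositively O(n ⊃ w). Since O(n) holds, K gives O(w).
But premise 5, F(w), means O(¬w).
We now have both O(w) and O(¬w) — w is simultaneously obligatory and forbidden, violating the D-axiom.

Inconsistent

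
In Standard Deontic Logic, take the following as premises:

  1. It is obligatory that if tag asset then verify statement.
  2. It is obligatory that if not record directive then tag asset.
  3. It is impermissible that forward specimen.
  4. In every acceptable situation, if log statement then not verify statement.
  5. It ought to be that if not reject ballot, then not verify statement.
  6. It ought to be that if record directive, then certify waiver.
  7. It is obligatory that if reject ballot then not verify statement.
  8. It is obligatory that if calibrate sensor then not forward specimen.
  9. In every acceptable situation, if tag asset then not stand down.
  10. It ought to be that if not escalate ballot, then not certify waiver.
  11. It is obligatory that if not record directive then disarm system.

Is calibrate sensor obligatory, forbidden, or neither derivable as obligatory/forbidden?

Premise 8 is O(calibrate_sensor → ¬forward_specimen); even if O(¬forward_specimen) held, inferring O(calibrate_sensor) would be affirming the consequent — invalid.
No premise or chain of K-axiom applications forces O(calibrate_sensor), and none forces O(¬calibrate_sensor). So calibrate_sensor is neither obligatory nor forbidden under these norms.

Neither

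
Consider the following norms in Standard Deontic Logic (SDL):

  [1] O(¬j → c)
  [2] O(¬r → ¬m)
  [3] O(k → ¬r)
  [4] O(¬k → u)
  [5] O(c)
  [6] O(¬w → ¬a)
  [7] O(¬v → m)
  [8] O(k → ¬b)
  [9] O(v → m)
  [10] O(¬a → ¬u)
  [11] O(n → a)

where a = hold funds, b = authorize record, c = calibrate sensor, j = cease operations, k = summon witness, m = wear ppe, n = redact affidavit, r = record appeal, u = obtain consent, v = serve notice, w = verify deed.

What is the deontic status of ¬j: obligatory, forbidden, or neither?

Neither

Premise 1 is O(¬j → c); even if O(c) held, inferring O(¬j) would be affirming the consequent — invalid.
No premise or chain of K-axiom applications forces O(¬j), and none forces O(j). So ¬j is neither obligatory nor forbidden under these norms.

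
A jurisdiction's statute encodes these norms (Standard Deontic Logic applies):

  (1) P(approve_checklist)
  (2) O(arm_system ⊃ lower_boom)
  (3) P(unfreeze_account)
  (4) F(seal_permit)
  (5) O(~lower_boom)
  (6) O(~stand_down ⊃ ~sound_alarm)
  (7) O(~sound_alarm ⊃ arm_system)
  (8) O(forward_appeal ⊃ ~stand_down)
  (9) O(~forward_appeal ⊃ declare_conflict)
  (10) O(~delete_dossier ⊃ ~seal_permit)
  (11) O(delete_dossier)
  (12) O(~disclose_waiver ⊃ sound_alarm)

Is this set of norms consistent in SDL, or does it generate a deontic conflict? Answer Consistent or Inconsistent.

Consistent

Premise 10 is O(~delete_dossier ⊃ ~seal_permit); even if O(~seal_permit) held, inferring O(~delete_dossier) would be affirming the consequent — invalid.
So O(~delete_dossier) is not derivable, and the apparent clash with O(delete_dossier) does not arise.
A world satisfying every obligation exists (e.g. approve_checklist=false, arm_system=false, declare_conflict=true, delete_dossier=true, disclose_waiver=false, forward_appeal=false, lower_boom=false, seal_permit=false, sound_alarm=true, stand_down=true, unfreeze_account=false); no atom is both obligatory and forbidden, so the set is consistent.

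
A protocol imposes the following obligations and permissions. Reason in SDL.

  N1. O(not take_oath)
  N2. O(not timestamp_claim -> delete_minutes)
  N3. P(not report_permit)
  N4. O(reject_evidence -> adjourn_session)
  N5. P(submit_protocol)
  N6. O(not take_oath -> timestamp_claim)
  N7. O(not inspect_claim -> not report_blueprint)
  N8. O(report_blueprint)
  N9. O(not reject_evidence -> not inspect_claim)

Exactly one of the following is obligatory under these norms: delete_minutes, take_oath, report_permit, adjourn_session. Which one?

adjourn_session

Premise 8 states O(report_blueprint) outright.
The contrapositive of premise 7 (O(not inspect_claim -> not report_blueprint)) is O(report_blueprint -> inspect_claim), and O(report_blueprint) is already established, so O(inspect_claim).
Premise 9 is O(not reject_evidence -> not inspect_claim); contrapositively O(inspect_claim -> reject_evidence). Since O(inspect_claim) holds, K gives O(reject_evidence).
Applying K to premise 4 (O(reject_evidence -> adjourn_session)) and O(reject_evidence) yields O(adjourn_session).
So O(adjourn_session) holds — adjourn_session is obligatory. None of the other listed options is made obligatory by any chain of premises.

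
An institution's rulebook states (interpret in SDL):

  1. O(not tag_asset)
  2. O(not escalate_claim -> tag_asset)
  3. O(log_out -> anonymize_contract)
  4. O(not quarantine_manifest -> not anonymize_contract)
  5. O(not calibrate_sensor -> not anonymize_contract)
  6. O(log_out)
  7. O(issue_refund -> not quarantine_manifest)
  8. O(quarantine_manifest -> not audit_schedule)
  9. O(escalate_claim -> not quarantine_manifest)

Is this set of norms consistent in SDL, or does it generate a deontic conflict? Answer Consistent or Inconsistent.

Inconsistent

Premise 1 states O(not tag_asset) outright.
Premise 2, O(not escalate_claim -> tag_asset), contraposes to O(not tag_asset -> escalate_claim); with O(not tag_asset) we get O(escalate_claim).
Premise 9 is O(escalate_claim -> not quarantine_manifest); since O(escalate_claim), deontic closure gives O(not quarantine_manifest).
With premise 4, O(not quarantine_manifest -> not anonymize_contract), the K-axiom yields O(not anonymize_contract).
The contrapositive of premise 3 (O(log_out -> anonymize_contract)) is O(not anonymize_contract -> not log_out), and O(not anonymize_contract) is already established, so O(not log_out).
However, premise 6 gives O(log_out).
We now have both O(not log_out) and O(log_out) — log_out is simultaneously obligatory and forbidden, violating the D-axiom.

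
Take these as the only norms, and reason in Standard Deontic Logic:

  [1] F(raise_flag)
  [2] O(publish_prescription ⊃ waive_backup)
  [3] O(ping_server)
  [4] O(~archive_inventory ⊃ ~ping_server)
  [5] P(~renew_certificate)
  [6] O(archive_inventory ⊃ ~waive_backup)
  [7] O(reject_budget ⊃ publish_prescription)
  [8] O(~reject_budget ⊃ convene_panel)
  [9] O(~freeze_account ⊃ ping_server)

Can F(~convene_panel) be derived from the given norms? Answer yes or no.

Yes

From premise 3 we have O(ping_server).
Premise 4 is O(~archive_inventory ⊃ ~ping_server); contrapositively O(ping_server ⊃ archive_inventory). Since O(ping_server) holds, K gives O(archive_inventory).
Premise 6 is O(archive_inventory ⊃ ~waive_backup); since O(archive_inventory), deontic closure gives O(~waive_backup).
The contrapositive of premise 2 (O(publish_prescription ⊃ waive_backup)) is O(~waive_backup ⊃ ~publish_prescription), and O(~waive_backup) is already established, so O(~publish_prescription).
Premise 7 is O(reject_budget ⊃ publish_prescription); contrapositively O(~publish_prescription ⊃ ~reject_budget). Since O(~publish_prescription) holds, K gives O(~reject_budget).
Premise 8 is O(~reject_budget ⊃ convene_panel); since O(~reject_budget), deontic closure gives O(convene_panel).
Premises 1, 5, 9 do not contribute to this derivation.
So O(convene_panel) holds, i.e. F(~convene_panel). The claim follows.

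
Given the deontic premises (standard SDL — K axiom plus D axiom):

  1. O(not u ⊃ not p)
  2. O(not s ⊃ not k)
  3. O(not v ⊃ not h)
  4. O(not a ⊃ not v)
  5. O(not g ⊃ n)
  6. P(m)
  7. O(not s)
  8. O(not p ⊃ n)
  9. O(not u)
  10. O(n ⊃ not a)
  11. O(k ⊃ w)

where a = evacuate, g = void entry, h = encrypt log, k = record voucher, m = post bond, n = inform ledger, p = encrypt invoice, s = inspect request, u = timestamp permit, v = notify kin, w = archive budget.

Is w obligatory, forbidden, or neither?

Premise 11 is O(k ⊃ w), but O(k) is not derivable from the premises, so it does not yield O(w).
No premise or chain of K-axiom applications forces O(w), and none forces O(not w). So w is neither obligatory nor forbidden under these norms.

Neither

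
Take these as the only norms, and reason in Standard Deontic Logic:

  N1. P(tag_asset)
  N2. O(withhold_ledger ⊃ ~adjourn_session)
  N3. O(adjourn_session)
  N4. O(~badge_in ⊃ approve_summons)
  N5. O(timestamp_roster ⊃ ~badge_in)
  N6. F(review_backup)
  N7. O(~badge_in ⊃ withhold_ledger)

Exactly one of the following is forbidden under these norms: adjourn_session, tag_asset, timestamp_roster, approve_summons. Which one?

Premise 3 gives O(adjourn_session).
Premise 2 is O(withhold_ledger ⊃ ~adjourn_session); contrapositively O(adjourn_session ⊃ ~withhold_ledger). Since O(adjourn_session) holds, K gives O(~withhold_ledger).
Premise 7 is O(~badge_in ⊃ withhold_ledger); contrapositively O(~withhold_ledger ⊃ badge_in). Since O(~withhold_ledger) holds, K gives O(badge_in).
Premise 5, O(timestamp_roster ⊃ ~badge_in), contraposes to O(badge_in ⊃ ~timestamp_roster); with O(badge_in) we get O(~timestamp_roster).
So O(~timestamp_roster) holds, i.e. timestamp_roster is forbidden. None of the other listed options is forbidden under the premises.

timestamp_roster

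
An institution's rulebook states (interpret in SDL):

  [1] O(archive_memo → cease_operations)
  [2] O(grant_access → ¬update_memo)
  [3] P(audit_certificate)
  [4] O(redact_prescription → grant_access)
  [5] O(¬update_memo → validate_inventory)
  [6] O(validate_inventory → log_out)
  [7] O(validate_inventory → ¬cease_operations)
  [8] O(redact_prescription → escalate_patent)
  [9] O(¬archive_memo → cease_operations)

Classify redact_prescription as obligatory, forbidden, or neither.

Forbidden

Premises 9 and 1 cover both cases: O(¬archive_memo → cease_operations) and O(archive_memo → cease_operations). Since ¬archive_memo ∨ archive_memo is a tautology, O(cease_operations) follows.
Premise 7, O(validate_inventory → ¬cease_operations), contraposes to O(cease_operations → ¬validate_inventory); with O(cease_operations) we get O(¬validate_inventory).
The contrapositive of premise 5 (O(¬update_memo → validate_inventory)) is O(¬validate_inventory → update_memo), and O(¬validate_inventory) is already established, so O(update_memo).
The contrapositive of premise 2 (O(grant_access → ¬update_memo)) is O(update_memo → ¬grant_access), and O(update_memo) is already established, so O(¬grant_access).
Premise 4 is O(redact_prescription → grant_access); contrapositively O(¬grant_access → ¬redact_prescription). Since O(¬grant_access) holds, K gives O(¬redact_prescription).
Premises 3, 6, 8 do not contribute to this derivation.
Thus O(¬redact_prescription), which is F(redact_prescription): redact_prescription is forbidden.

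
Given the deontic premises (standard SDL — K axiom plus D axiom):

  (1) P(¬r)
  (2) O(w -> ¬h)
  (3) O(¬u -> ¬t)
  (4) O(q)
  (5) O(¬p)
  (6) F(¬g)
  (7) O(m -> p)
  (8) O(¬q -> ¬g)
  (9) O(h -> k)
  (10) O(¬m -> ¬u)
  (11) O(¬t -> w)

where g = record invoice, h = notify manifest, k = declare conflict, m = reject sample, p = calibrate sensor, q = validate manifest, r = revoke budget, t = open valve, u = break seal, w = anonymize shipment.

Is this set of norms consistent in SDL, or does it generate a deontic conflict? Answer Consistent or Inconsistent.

Premise 8 is O(¬q -> ¬g), but O(¬q) is not derivable from the premises, so it does not yield O(¬g).
So O(¬g) is not derivable, and the apparent clash with O(g) does not arise.
A world satisfying every obligation exists (e.g. g=true, h=false, k=false, m=false, p=false, q=true, r=false, t=false, u=false, w=true); no atom is both obligatory and forbidden, so the set is consistent.

Consistent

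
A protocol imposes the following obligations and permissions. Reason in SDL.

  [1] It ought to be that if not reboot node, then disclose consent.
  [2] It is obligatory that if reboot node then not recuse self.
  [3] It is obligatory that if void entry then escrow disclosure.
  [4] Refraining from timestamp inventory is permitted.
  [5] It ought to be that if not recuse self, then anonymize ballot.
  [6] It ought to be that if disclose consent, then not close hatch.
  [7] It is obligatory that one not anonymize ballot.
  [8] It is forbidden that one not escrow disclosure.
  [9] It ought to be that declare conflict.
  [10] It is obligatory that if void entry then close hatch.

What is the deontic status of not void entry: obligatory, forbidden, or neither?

Premise 7 gives O(¬anonymize_ballot).
The contrapositive of premise 5 (O(¬recuse_self → anonymize_ballot)) is O(¬anonymize_ballot → recuse_self), and O(¬anonymize_ballot) is already established, so O(recuse_self).
Premise 2, O(reboot_node → ¬recuse_self), contraposes to O(recuse_self → ¬reboot_node); with O(recuse_self) we get O(¬reboot_node).
With premise 1, O(¬reboot_node → disclose_consent), the K-axiom yields O(disclose_consent).
Premise 6 is O(disclose_consent → ¬close_hatch); since O(disclose_consent), deontic closure gives O(¬close_hatch).
Premise 10 is O(void_entry → close_hatch); contrapositively O(¬close_hatch → ¬void_entry). Since O(¬close_hatch) holds, K gives O(¬void_entry).
Premises 3, 4, 8, 9 do not contribute to this derivation.
Hence ¬void_entry is obligatory.

Obligatory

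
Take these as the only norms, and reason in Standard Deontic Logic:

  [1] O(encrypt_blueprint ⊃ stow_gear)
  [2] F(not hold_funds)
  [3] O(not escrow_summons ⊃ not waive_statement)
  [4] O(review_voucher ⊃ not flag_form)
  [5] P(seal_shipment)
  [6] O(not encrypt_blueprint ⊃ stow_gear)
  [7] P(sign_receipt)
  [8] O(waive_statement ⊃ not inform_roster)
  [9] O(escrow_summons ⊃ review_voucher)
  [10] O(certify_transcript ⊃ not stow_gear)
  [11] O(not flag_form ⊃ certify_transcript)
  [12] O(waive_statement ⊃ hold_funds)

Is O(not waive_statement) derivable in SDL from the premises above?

Premises 6 and 1 cover both cases: O(not encrypt_blueprint ⊃ stow_gear) and O(encrypt_blueprint ⊃ stow_gear). Since not encrypt_blueprint ∨ encrypt_blueprint is a tautology, O(stow_gear) follows.
The contrapositive of premise 10 (O(certify_transcript ⊃ not stow_gear)) is O(stow_gear ⊃ not certify_transcript), and O(stow_gear) is already established, so O(not certify_transcript).
Premise 11 is O(not flag_form ⊃ certify_transcript); contrapositively O(not certify_transcript ⊃ flag_form). Since O(not certify_transcript) holds, K gives O(flag_form).
The contrapositive of premise 4 (O(review_voucher ⊃ not flag_form)) is O(flag_form ⊃ not review_voucher), and O(flag_form) is already established, so O(not review_voucher).
Premise 9 is O(escrow_summons ⊃ review_voucher); contrapositively O(not review_voucher ⊃ not escrow_summons). Since O(not review_voucher) holds, K gives O(not escrow_summons).
From O(not escrow_summons) and premise 3, O(not escrow_summons ⊃ not waive_statement), we obtain O(not waive_statement).
Premises 2, 5, 7, 8, 12 do not contribute to this derivation.
So O(not waive_statement) follows.

Yes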